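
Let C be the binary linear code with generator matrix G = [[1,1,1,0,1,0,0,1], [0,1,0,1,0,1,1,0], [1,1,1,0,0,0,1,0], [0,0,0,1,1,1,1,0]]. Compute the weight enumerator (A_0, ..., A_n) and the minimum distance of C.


Weight distribution: A_0 = 1, A_2 = 1, A_3 = 4, A_4 = 5, A_5 = 2, A_6 = 1, A_7 = 2. Minimum distance d = 2.

Enumerate all 2^4 = 16 messages m ∈ F_2^4.
For each, compute codeword c = mG in F_2^8, then tally its weight.
  m = 0000 → c = 00000000, weight = 0.
  m = 1000 → c = 11101001, weight = 5.
  m = 0100 → c = 01010110, weight = 4.
  m = 1100 → c = 10111111, weight = 7.
  m = 0010 → c = 11100010, weight = 4.
  m = 1010 → c = 00001011, weight = 3.
  m = 0110 → c = 10110100, weight = 4.
  m = 1110 → c = 01011101, weight = 5.
  m = 0001 → c = 00011110, weight = 4.
  m = 1001 → c = 11110111, weight = 7.
  m = 0101 → c = 01001000, weight = 2.
  m = 1101 → c = 10100001, weight = 3.
  m = 0011 → c = 11111100, weight = 6.
  m = 1011 → c = 00010101, weight = 3.
  m = 0111 → c = 10101010, weight = 4.
  m = 1111 → c = 01000011, weight = 3.
Tally weights:
  weight 0: 1 codewords.
  weight 2: 1 codewords.
  weight 3: 4 codewords.
  weight 4: 5 codewords.
  weight 5: 2 codewords.
  weight 6: 1 codewords.
  weight 7: 2 codewords.
Minimum distance d = smallest w > 0 with A_w > 0 = 2.
Sanity: Σ A_w = 16 = 2^4 = 16 ✓.


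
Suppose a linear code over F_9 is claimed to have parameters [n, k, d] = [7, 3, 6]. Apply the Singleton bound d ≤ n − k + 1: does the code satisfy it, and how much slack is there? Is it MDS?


Singleton RHS = n − k + 1 = 5, slack = -1, bound violated (no such code; not MDS).

Singleton bound: d ≤ n − k + 1.
Here n = 7, k = 3, so n − k + 1 = 5.
Given d = 6, check d ≤ 5: NO.
Slack = (n − k + 1) − d = -1.
The slack is negative: d = 6 exceeds n − k + 1 = 5 by 1, so the Singleton bound is violated and no linear [7, 3, 6]_9 code can exist. In particular it is not MDS (MDS requires d = n − k + 1 exactly).
Description: the claimed parameters are [7, 3, 6]_9; such a code would be impossible (violates the Singleton bound).


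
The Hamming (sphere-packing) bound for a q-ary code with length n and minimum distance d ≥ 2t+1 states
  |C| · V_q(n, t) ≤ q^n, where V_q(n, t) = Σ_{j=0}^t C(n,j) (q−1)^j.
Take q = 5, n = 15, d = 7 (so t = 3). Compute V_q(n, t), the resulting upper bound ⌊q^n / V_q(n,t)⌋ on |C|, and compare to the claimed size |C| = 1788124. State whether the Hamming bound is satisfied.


V_q(n, t) = 30861, q^n = 30517578125, Hamming bound = 988871, |C| = 1788124 > bound (violated).

Step 1: Compute V_q(n, t) = Σ_{j=0}^3 C(n, j) (q−1)^j.
  j = 0: C(15,0)·(4)^0 = 1·1 = 1.
  j = 1: C(15,1)·(4)^1 = 15·4 = 60.
  j = 2: C(15,2)·(4)^2 = 105·16 = 1680.
  j = 3: C(15,3)·(4)^3 = 455·64 = 29120.
  V_q(n, t) = 1 + 60 + 1680 + 29120 = 30861.
Step 2: q^n = 5^15 = 30517578125.
Step 3: Hamming bound ⌊q^n / V_q(n,t)⌋ = ⌊30517578125/30861⌋ = 988871.
Step 4: Compare |C| = 1788124 to 988871: violated.
The claimed |C| lies above the Hamming bound, so no 5-ary code of length 15 with d ≥ 7 can have 1788124 codewords.


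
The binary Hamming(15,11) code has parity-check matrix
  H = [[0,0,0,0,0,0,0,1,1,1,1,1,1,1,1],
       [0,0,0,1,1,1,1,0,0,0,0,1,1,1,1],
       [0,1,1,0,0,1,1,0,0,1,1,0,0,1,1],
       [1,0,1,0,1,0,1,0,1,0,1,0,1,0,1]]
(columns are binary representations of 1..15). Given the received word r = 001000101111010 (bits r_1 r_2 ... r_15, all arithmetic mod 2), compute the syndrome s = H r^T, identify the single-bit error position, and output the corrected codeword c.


s = (1, 1, 1, 0)^T, error position = 14, corrected codeword c = 001000101111000

Compute s = H r^T mod 2 one row at a time:
  s_1 = 0 + 1 + 1 + 1 + 1 + 0 + 1 + 0 = 5 ≡ 1 (mod 2).
  s_2 = 0 + 0 + 0 + 1 + 1 + 0 + 1 + 0 = 3 ≡ 1 (mod 2).
  s_3 = 0 + 1 + 0 + 1 + 1 + 1 + 1 + 0 = 5 ≡ 1 (mod 2).
  s_4 = 0 + 1 + 0 + 1 + 1 + 1 + 0 + 0 = 4 ≡ 0 (mod 2).
s = (1, 1, 1, 0)^T — this equals column 14 of H (binary 1110), so error is at position 14.
Correct: flip bit 14 of r = 001000101111010 to get c = 001000101111000.


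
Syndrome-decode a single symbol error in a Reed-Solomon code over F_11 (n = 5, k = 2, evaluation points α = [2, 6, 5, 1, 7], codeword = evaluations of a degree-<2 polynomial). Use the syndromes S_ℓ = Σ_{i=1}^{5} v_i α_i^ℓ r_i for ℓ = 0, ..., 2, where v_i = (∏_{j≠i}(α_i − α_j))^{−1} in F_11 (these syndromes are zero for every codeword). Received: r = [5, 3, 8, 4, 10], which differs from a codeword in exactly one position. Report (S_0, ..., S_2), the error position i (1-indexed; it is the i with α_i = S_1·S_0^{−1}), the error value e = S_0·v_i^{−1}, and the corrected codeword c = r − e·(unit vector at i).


S = (8, 4, 2), error at position 2, error magnitude e = 5, c = [5, 9, 8, 4, 10].

Step 1: column multipliers v_i = (∏_{j≠i}(α_i − α_j))^{−1} mod 11.
  i = 1 (α = 2): (2−6)(2−5)(2−1)(2−7) = (−4)·(−3)·1·(−5) = −60 ≡ 6, so v_1 = 6^{−1} = 2 (mod 11).
  i = 2 (α = 6): (6−2)(6−5)(6−1)(6−7) = 4·1·5·(−1) = −20 ≡ 2, so v_2 = 2^{−1} = 6 (mod 11).
  i = 3 (α = 5): (5−2)(5−6)(5−1)(5−7) = 3·(−1)·4·(−2) = 24 ≡ 2, so v_3 = 2^{−1} = 6 (mod 11).
  i = 4 (α = 1): (1−2)(1−6)(1−5)(1−7) = (−1)·(−5)·(−4)·(−6) = 120 ≡ 10, so v_4 = 10^{−1} = 10 (mod 11).
  i = 5 (α = 7): (7−2)(7−6)(7−5)(7−1) = 5·1·2·6 = 60 ≡ 5, so v_5 = 5^{−1} = 9 (mod 11).
  v = [2, 6, 6, 10, 9].
Step 2: syndromes of r = [5, 3, 8, 4, 10] (all sums mod 11).
  S_0 = Σ v_i r_i = 2·5 + 6·3 + 6·8 + 10·4 + 9·10 = 206 ≡ 8.
  S_1 = Σ v_i α_i r_i = 2·2·5 + 6·6·3 + 6·5·8 + 10·1·4 + 9·7·10 = 1038 ≡ 4.
  α_i^2 mod 11 = [4, 3, 3, 1, 5].
  S_2 = Σ v_i α_i^2 r_i = 2·4·5 + 6·3·3 + 6·3·8 + 10·1·4 + 9·5·10 = 728 ≡ 2.
  S = (8, 4, 2) ≠ 0, so r is not a codeword (an error is present).
Step 3: locate the error. For a single error e at position i, S_ℓ = v_i·e·α_i^ℓ, so α_err = S_1/S_0.
  S_0^{−1} = 8^{−1} = 7 (mod 11), so α_err = 4·7 = 28 ≡ 6 = α_2. Error position i = 2.
  Consistency check: S_2/S_1 = 2·3 = 6 ≡ 6 = α_err ✓ (single-error assumption holds).
Step 4: error magnitude e = S_0/v_2 = S_0·∏_{j≠2}(α_2 − α_j) = 8·2 = 16 ≡ 5 (mod 11).
Step 5: correct position 2: c_2 = r_2 − e = 3 − 5 ≡ 9 (mod 11). Hence c = [5, 9, 8, 4, 10].
  Check: interpolating c through the α_i gives m(x) = 3 + 1·x (degree < 2) with m(α_i) = c_i for every i, so c is indeed a codeword.


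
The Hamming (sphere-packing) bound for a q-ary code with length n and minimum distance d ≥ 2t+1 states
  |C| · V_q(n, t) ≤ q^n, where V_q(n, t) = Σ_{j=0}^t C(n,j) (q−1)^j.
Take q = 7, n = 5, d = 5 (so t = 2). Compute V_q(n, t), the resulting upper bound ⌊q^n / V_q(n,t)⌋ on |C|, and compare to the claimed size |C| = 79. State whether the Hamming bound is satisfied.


V_q(n, t) = 391, q^n = 16807, Hamming bound = 42, |C| = 79 > bound (violated).

Step 1: Compute V_q(n, t) = Σ_{j=0}^2 C(n, j) (q−1)^j.
  j = 0: C(5,0)·(6)^0 = 1·1 = 1.
  j = 1: C(5,1)·(6)^1 = 5·6 = 30.
  j = 2: C(5,2)·(6)^2 = 10·36 = 360.
  V_q(n, t) = 1 + 30 + 360 = 391.
Step 2: q^n = 7^5 = 16807.
Step 3: Hamming bound ⌊q^n / V_q(n,t)⌋ = ⌊16807/391⌋ = 42.
Step 4: Compare |C| = 79 to 42: violated.
The claimed |C| lies above the Hamming bound, so no 7-ary code of length 5 with d ≥ 5 can have 79 codewords.


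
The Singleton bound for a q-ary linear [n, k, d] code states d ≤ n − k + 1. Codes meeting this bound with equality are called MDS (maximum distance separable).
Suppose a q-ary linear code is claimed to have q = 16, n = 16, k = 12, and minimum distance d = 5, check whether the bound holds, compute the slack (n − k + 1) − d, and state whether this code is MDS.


Singleton RHS = n − k + 1 = 5, slack = 0, bound satisfied, MDS.

Singleton bound: d ≤ n − k + 1.
Here n = 16, k = 12, so n − k + 1 = 5.
Given d = 5, check d ≤ 5: YES.
Slack = (n − k + 1) − d = 0.
The code is MDS (slack = 0).
Description: the claimed parameters are [16, 12, 5]_16; such a code would be MDS (meets Singleton bound).


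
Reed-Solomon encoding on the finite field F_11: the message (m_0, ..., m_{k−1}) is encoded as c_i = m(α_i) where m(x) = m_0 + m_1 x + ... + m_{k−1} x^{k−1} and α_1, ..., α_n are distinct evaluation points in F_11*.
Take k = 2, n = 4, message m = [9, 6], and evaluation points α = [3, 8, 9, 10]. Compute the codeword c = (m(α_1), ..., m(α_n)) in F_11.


c = [5, 2, 8, 3]

Message polynomial: m(x) = 9 + 6·x (mod 11).
For each evaluation point α_i, compute m(α_i) mod 11:
  α_1 = 3: Horner steps 6 → 5, so m(3) = 5.
  α_2 = 8: Horner steps 6 → 2, so m(8) = 2.
  α_3 = 9: Horner steps 6 → 8, so m(9) = 8.
  α_4 = 10: Horner steps 6 → 3, so m(10) = 3.
Codeword c = [5, 2, 8, 3] ∈ F_11^4.


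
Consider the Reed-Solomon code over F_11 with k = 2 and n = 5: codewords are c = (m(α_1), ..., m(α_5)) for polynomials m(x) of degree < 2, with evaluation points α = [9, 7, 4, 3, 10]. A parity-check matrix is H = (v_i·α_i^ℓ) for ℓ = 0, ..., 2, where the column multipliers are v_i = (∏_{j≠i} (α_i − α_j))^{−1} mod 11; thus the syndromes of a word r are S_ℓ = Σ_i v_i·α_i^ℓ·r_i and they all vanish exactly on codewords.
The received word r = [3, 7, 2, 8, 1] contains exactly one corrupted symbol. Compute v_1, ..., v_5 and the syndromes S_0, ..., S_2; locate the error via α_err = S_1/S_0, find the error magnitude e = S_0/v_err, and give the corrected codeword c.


S = (5, 4, 1), error at position 4, error magnitude e = 4, c = [3, 7, 2, 4, 1].

Step 1: column multipliers v_i = (∏_{j≠i}(α_i − α_j))^{−1} mod 11.
  i = 1 (α = 9): (9−7)(9−4)(9−3)(9−10) = 2·5·6·(−1) = −60 ≡ 6, so v_1 = 6^{−1} = 2 (mod 11).
  i = 2 (α = 7): (7−9)(7−4)(7−3)(7−10) = (−2)·3·4·(−3) = 72 ≡ 6, so v_2 = 6^{−1} = 2 (mod 11).
  i = 3 (α = 4): (4−9)(4−7)(4−3)(4−10) = (−5)·(−3)·1·(−6) = −90 ≡ 9, so v_3 = 9^{−1} = 5 (mod 11).
  i = 4 (α = 3): (3−9)(3−7)(3−4)(3−10) = (−6)·(−4)·(−1)·(−7) = 168 ≡ 3, so v_4 = 3^{−1} = 4 (mod 11).
  i = 5 (α = 10): (10−9)(10−7)(10−4)(10−3) = 1·3·6·7 = 126 ≡ 5, so v_5 = 5^{−1} = 9 (mod 11).
  v = [2, 2, 5, 4, 9].
Step 2: syndromes of r = [3, 7, 2, 8, 1] (all sums mod 11).
  S_0 = Σ v_i r_i = 2·3 + 2·7 + 5·2 + 4·8 + 9·1 = 71 ≡ 5.
  S_1 = Σ v_i α_i r_i = 2·9·3 + 2·7·7 + 5·4·2 + 4·3·8 + 9·10·1 = 378 ≡ 4.
  α_i^2 mod 11 = [4, 5, 5, 9, 1].
  S_2 = Σ v_i α_i^2 r_i = 2·4·3 + 2·5·7 + 5·5·2 + 4·9·8 + 9·1·1 = 441 ≡ 1.
  S = (5, 4, 1) ≠ 0, so r is not a codeword (an error is present).
Step 3: locate the error. For a single error e at position i, S_ℓ = v_i·e·α_i^ℓ, so α_err = S_1/S_0.
  S_0^{−1} = 5^{−1} = 9 (mod 11), so α_err = 4·9 = 36 ≡ 3 = α_4. Error position i = 4.
  Consistency check: S_2/S_1 = 1·3 = 3 ≡ 3 = α_err ✓ (single-error assumption holds).
Step 4: error magnitude e = S_0/v_4 = S_0·∏_{j≠4}(α_4 − α_j) = 5·3 = 15 ≡ 4 (mod 11).
Step 5: correct position 4: c_4 = r_4 − e = 8 − 4 ≡ 4 (mod 11). Hence c = [3, 7, 2, 4, 1].
  Check: interpolating c through the α_i gives m(x) = 10 + 9·x (degree < 2) with m(α_i) = c_i for every i, so c is indeed a codeword.


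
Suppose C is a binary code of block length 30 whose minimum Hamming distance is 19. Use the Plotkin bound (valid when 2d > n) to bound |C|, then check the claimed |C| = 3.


Plotkin bound M ≤ 4; given |C| = 3 ≤ bound (satisfied).

Check applicability: 2d = 38, n = 30.
2d − n = 8 > 0, so Plotkin applies.
Compute d/(2d−n) = 19/8 ≈ 2.3750.
⌊d/(2d−n)⌋ = 2.
Plotkin bound: M ≤ 2·2 = 4.
Given |C| = 3, check: satisfied.
This |C| is below the Plotkin bound.


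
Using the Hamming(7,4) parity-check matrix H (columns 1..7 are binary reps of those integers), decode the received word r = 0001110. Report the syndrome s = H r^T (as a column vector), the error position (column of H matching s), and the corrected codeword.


s = (1, 1, 1)^T, error position = 7, corrected codeword c = 0001111

Compute s = H r^T mod 2 one row at a time:
  s_1 = 1 + 1 + 1 + 0 = 3 ≡ 1 (mod 2).
  s_2 = 0 + 0 + 1 + 0 = 1 ≡ 1 (mod 2).
  s_3 = 0 + 0 + 1 + 0 = 1 ≡ 1 (mod 2).
s = (1, 1, 1)^T — this equals column 7 of H (binary 111), so error is at position 7.
Correct: flip bit 7 of r = 0001110 to get c = 0001111.


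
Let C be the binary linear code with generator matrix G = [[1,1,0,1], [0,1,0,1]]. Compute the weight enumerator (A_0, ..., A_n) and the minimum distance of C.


Weight distribution: A_0 = 1, A_1 = 1, A_2 = 1, A_3 = 1. Minimum distance d = 1.

Enumerate all 2^2 = 4 messages m ∈ F_2^2.
For each, compute codeword c = mG in F_2^4, then tally its weight.
  m = 00 → c = 0000, weight = 0.
  m = 10 → c = 1101, weight = 3.
  m = 01 → c = 0101, weight = 2.
  m = 11 → c = 1000, weight = 1.
Tally weights:
  weight 0: 1 codewords.
  weight 1: 1 codewords.
  weight 2: 1 codewords.
  weight 3: 1 codewords.
Minimum distance d = smallest w > 0 with A_w > 0 = 1.
Sanity: Σ A_w = 4 = 2^2 = 4 ✓.


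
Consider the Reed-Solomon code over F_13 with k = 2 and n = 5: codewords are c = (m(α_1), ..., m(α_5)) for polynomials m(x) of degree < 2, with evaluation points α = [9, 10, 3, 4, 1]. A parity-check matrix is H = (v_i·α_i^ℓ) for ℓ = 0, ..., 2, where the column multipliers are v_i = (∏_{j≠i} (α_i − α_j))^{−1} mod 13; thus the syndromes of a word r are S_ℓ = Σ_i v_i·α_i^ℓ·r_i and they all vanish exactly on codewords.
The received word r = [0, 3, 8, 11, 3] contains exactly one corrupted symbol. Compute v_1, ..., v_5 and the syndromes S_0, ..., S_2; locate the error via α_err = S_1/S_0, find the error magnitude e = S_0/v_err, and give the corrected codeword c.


S = (9, 9, 9), error at position 5, error magnitude e = 1, c = [0, 3, 8, 11, 2].

Step 1: column multipliers v_i = (∏_{j≠i}(α_i − α_j))^{−1} mod 13.
  i = 1 (α = 9): (9−10)(9−3)(9−4)(9−1) = (−1)·6·5·8 = −240 ≡ 7, so v_1 = 7^{−1} = 2 (mod 13).
  i = 2 (α = 10): (10−9)(10−3)(10−4)(10−1) = 1·7·6·9 = 378 ≡ 1, so v_2 = 1^{−1} = 1 (mod 13).
  i = 3 (α = 3): (3−9)(3−10)(3−4)(3−1) = (−6)·(−7)·(−1)·2 = −84 ≡ 7, so v_3 = 7^{−1} = 2 (mod 13).
  i = 4 (α = 4): (4−9)(4−10)(4−3)(4−1) = (−5)·(−6)·1·3 = 90 ≡ 12, so v_4 = 12^{−1} = 12 (mod 13).
  i = 5 (α = 1): (1−9)(1−10)(1−3)(1−4) = (−8)·(−9)·(−2)·(−3) = 432 ≡ 3, so v_5 = 3^{−1} = 9 (mod 13).
  v = [2, 1, 2, 12, 9].
Step 2: syndromes of r = [0, 3, 8, 11, 3] (all sums mod 13).
  S_0 = Σ v_i r_i = 2·0 + 1·3 + 2·8 + 12·11 + 9·3 = 178 ≡ 9.
  S_1 = Σ v_i α_i r_i = 2·9·0 + 1·10·3 + 2·3·8 + 12·4·11 + 9·1·3 = 633 ≡ 9.
  α_i^2 mod 13 = [3, 9, 9, 3, 1].
  S_2 = Σ v_i α_i^2 r_i = 2·3·0 + 1·9·3 + 2·9·8 + 12·3·11 + 9·1·3 = 594 ≡ 9.
  S = (9, 9, 9) ≠ 0, so r is not a codeword (an error is present).
Step 3: locate the error. For a single error e at position i, S_ℓ = v_i·e·α_i^ℓ, so α_err = S_1/S_0.
  S_0^{−1} = 9^{−1} = 3 (mod 13), so α_err = 9·3 = 27 ≡ 1 = α_5. Error position i = 5.
  Consistency check: S_2/S_1 = 9·3 = 27 ≡ 1 = α_err ✓ (single-error assumption holds).
Step 4: error magnitude e = S_0/v_5 = S_0·∏_{j≠5}(α_5 − α_j) = 9·3 = 27 ≡ 1 (mod 13).
Step 5: correct position 5: c_5 = r_5 − e = 3 − 1 ≡ 2 (mod 13). Hence c = [0, 3, 8, 11, 2].
  Check: interpolating c through the α_i gives m(x) = 12 + 3·x (degree < 2) with m(α_i) = c_i for every i, so c is indeed a codeword.


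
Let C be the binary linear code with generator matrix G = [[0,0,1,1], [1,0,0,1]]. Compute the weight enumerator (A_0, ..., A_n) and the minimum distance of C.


Weight distribution: A_0 = 1, A_2 = 3. Minimum distance d = 2.

Enumerate all 2^2 = 4 messages m ∈ F_2^2.
For each, compute codeword c = mG in F_2^4, then tally its weight.
  m = 00 → c = 0000, weight = 0.
  m = 10 → c = 0011, weight = 2.
  m = 01 → c = 1001, weight = 2.
  m = 11 → c = 1010, weight = 2.
Tally weights:
  weight 0: 1 codewords.
  weight 2: 3 codewords.
Minimum distance d = smallest w > 0 with A_w > 0 = 2.
Sanity: Σ A_w = 4 = 2^2 = 4 ✓.


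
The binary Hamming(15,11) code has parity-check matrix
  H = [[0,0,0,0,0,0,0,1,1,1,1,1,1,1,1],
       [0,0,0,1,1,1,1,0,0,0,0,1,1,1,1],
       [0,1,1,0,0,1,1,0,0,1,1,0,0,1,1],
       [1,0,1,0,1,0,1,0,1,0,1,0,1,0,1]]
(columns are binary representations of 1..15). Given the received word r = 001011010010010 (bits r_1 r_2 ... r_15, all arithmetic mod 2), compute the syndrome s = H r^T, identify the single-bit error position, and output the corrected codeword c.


s = (1, 1, 0, 1)^T, error position = 13, corrected codeword c = 001011010010110

Compute s = H r^T mod 2 one row at a time:
  s_1 = 1 + 0 + 0 + 1 + 0 + 0 + 1 + 0 = 3 ≡ 1 (mod 2).
  s_2 = 0 + 1 + 1 + 0 + 0 + 0 + 1 + 0 = 3 ≡ 1 (mod 2).
  s_3 = 0 + 1 + 1 + 0 + 0 + 1 + 1 + 0 = 4 ≡ 0 (mod 2).
  s_4 = 0 + 1 + 1 + 0 + 0 + 1 + 0 + 0 = 3 ≡ 1 (mod 2).
s = (1, 1, 0, 1)^T — this equals column 13 of H (binary 1101), so error is at position 13.
Correct: flip bit 13 of r = 001011010010010 to get c = 001011010010110.


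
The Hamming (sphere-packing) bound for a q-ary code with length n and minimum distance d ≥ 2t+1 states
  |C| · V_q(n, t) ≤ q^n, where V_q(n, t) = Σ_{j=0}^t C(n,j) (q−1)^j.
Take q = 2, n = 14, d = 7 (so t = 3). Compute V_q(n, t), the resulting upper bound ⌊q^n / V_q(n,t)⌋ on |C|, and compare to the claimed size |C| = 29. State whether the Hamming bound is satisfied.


V_q(n, t) = 470, q^n = 16384, Hamming bound = 34, |C| = 29 ≤ bound (satisfied).

Step 1: Compute V_q(n, t) = Σ_{j=0}^3 C(n, j) (q−1)^j.
  j = 0: C(14,0)·(1)^0 = 1·1 = 1.
  j = 1: C(14,1)·(1)^1 = 14·1 = 14.
  j = 2: C(14,2)·(1)^2 = 91·1 = 91.
  j = 3: C(14,3)·(1)^3 = 364·1 = 364.
  V_q(n, t) = 1 + 14 + 91 + 364 = 470.
Step 2: q^n = 2^14 = 16384.
Step 3: Hamming bound ⌊q^n / V_q(n,t)⌋ = ⌊16384/470⌋ = 34.
Step 4: Compare |C| = 29 to 34: satisfied.
The claimed |C| lies below the Hamming bound.


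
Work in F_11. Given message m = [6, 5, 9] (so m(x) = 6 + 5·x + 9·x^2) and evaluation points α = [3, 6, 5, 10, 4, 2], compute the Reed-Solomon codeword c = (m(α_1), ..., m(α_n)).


c = [3, 8, 3, 10, 5, 8]

Message polynomial: m(x) = 6 + 5·x + 9·x^2 (mod 11).
For each evaluation point α_i, compute m(α_i) mod 11:
  α_1 = 3: Horner steps 9 → 10 → 3, so m(3) = 3.
  α_2 = 6: Horner steps 9 → 4 → 8, so m(6) = 8.
  α_3 = 5: Horner steps 9 → 6 → 3, so m(5) = 3.
  α_4 = 10: Horner steps 9 → 7 → 10, so m(10) = 10.
  α_5 = 4: Horner steps 9 → 8 → 5, so m(4) = 5.
  α_6 = 2: Horner steps 9 → 1 → 8, so m(2) = 8.
Codeword c = [3, 8, 3, 10, 5, 8] ∈ F_11^6.


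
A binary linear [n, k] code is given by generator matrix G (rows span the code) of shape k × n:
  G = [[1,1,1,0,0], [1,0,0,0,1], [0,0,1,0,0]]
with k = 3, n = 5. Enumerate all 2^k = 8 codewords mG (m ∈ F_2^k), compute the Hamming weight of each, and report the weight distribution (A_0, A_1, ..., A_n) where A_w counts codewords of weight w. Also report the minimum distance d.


Weight distribution: A_0 = 1, A_1 = 1, A_2 = 3, A_3 = 3. Minimum distance d = 1.

Enumerate all 2^3 = 8 messages m ∈ F_2^3.
For each, compute codeword c = mG in F_2^5, then tally its weight.
  m = 000 → c = 00000, weight = 0.
  m = 100 → c = 11100, weight = 3.
  m = 010 → c = 10001, weight = 2.
  m = 110 → c = 01101, weight = 3.
  m = 001 → c = 00100, weight = 1.
  m = 101 → c = 11000, weight = 2.
  m = 011 → c = 10101, weight = 3.
  m = 111 → c = 01001, weight = 2.
Tally weights:
  weight 0: 1 codewords.
  weight 1: 1 codewords.
  weight 2: 3 codewords.
  weight 3: 3 codewords.
Minimum distance d = smallest w > 0 with A_w > 0 = 1.
Sanity: Σ A_w = 8 = 2^3 = 8 ✓.


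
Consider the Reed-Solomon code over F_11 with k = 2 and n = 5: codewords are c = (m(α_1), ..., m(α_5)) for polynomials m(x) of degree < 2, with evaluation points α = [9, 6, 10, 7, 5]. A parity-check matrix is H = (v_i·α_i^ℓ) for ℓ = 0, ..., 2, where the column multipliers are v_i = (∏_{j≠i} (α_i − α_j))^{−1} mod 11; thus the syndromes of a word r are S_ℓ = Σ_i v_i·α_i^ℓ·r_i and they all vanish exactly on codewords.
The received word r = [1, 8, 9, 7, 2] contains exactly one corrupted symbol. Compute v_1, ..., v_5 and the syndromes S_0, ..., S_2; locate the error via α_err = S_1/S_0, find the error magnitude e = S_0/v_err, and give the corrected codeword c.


S = (2, 1, 6), error at position 2, error magnitude e = 9, c = [1, 10, 9, 7, 2].

Step 1: column multipliers v_i = (∏_{j≠i}(α_i − α_j))^{−1} mod 11.
  i = 1 (α = 9): (9−6)(9−10)(9−7)(9−5) = 3·(−1)·2·4 = −24 ≡ 9, so v_1 = 9^{−1} = 5 (mod 11).
  i = 2 (α = 6): (6−9)(6−10)(6−7)(6−5) = (−3)·(−4)·(−1)·1 = −12 ≡ 10, so v_2 = 10^{−1} = 10 (mod 11).
  i = 3 (α = 10): (10−9)(10−6)(10−7)(10−5) = 1·4·3·5 = 60 ≡ 5, so v_3 = 5^{−1} = 9 (mod 11).
  i = 4 (α = 7): (7−9)(7−6)(7−10)(7−5) = (−2)·1·(−3)·2 = 12 ≡ 1, so v_4 = 1^{−1} = 1 (mod 11).
  i = 5 (α = 5): (5−9)(5−6)(5−10)(5−7) = (−4)·(−1)·(−5)·(−2) = 40 ≡ 7, so v_5 = 7^{−1} = 8 (mod 11).
  v = [5, 10, 9, 1, 8].
Step 2: syndromes of r = [1, 8, 9, 7, 2] (all sums mod 11).
  S_0 = Σ v_i r_i = 5·1 + 10·8 + 9·9 + 1·7 + 8·2 = 189 ≡ 2.
  S_1 = Σ v_i α_i r_i = 5·9·1 + 10·6·8 + 9·10·9 + 1·7·7 + 8·5·2 = 1464 ≡ 1.
  α_i^2 mod 11 = [4, 3, 1, 5, 3].
  S_2 = Σ v_i α_i^2 r_i = 5·4·1 + 10·3·8 + 9·1·9 + 1·5·7 + 8·3·2 = 424 ≡ 6.
  S = (2, 1, 6) ≠ 0, so r is not a codeword (an error is present).
Step 3: locate the error. For a single error e at position i, S_ℓ = v_i·e·α_i^ℓ, so α_err = S_1/S_0.
  S_0^{−1} = 2^{−1} = 6 (mod 11), so α_err = 1·6 = 6 ≡ 6 = α_2. Error position i = 2.
  Consistency check: S_2/S_1 = 6·1 = 6 ≡ 6 = α_err ✓ (single-error assumption holds).
Step 4: error magnitude e = S_0/v_2 = S_0·∏_{j≠2}(α_2 − α_j) = 2·10 = 20 ≡ 9 (mod 11).
Step 5: correct position 2: c_2 = r_2 − e = 8 − 9 ≡ 10 (mod 11). Hence c = [1, 10, 9, 7, 2].
  Check: interpolating c through the α_i gives m(x) = 6 + 8·x (degree < 2) with m(α_i) = c_i for every i, so c is indeed a codeword.


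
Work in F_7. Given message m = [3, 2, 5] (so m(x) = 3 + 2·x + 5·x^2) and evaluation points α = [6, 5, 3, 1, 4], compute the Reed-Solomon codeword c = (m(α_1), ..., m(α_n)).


c = [6, 5, 5, 3, 0]

Message polynomial: m(x) = 3 + 2·x + 5·x^2 (mod 7).
For each evaluation point α_i, compute m(α_i) mod 7:
  α_1 = 6: Horner steps 5 → 4 → 6, so m(6) = 6.
  α_2 = 5: Horner steps 5 → 6 → 5, so m(5) = 5.
  α_3 = 3: Horner steps 5 → 3 → 5, so m(3) = 5.
  α_4 = 1: Horner steps 5 → 0 → 3, so m(1) = 3.
  α_5 = 4: Horner steps 5 → 1 → 0, so m(4) = 0.
Codeword c = [6, 5, 5, 3, 0] ∈ F_7^5.


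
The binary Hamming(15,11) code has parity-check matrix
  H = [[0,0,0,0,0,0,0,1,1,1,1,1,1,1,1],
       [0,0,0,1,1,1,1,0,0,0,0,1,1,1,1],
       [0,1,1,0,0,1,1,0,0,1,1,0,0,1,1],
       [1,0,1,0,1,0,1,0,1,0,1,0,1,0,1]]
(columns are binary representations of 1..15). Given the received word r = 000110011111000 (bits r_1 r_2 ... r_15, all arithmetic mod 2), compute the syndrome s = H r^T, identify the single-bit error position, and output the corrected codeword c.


s = (1, 1, 0, 1)^T, error position = 13, corrected codeword c = 000110011111100

Compute s = H r^T mod 2 one row at a time:
  s_1 = 1 + 1 + 1 + 1 + 1 + 0 + 0 + 0 = 5 ≡ 1 (mod 2).
  s_2 = 1 + 1 + 0 + 0 + 1 + 0 + 0 + 0 = 3 ≡ 1 (mod 2).
  s_3 = 0 + 0 + 0 + 0 + 1 + 1 + 0 + 0 = 2 ≡ 0 (mod 2).
  s_4 = 0 + 0 + 1 + 0 + 1 + 1 + 0 + 0 = 3 ≡ 1 (mod 2).
s = (1, 1, 0, 1)^T — this equals column 13 of H (binary 1101), so error is at position 13.
Correct: flip bit 13 of r = 000110011111000 to get c = 000110011111100.


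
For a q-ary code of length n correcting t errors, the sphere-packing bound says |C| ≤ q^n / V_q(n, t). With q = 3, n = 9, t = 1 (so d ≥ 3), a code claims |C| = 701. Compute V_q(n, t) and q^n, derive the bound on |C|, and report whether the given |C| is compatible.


V_q(n, t) = 19, q^n = 19683, Hamming bound = 1035, |C| = 701 ≤ bound (satisfied).

Step 1: Compute V_q(n, t) = Σ_{j=0}^1 C(n, j) (q−1)^j.
  j = 0: C(9,0)·(2)^0 = 1·1 = 1.
  j = 1: C(9,1)·(2)^1 = 9·2 = 18.
  V_q(n, t) = 1 + 18 = 19.
Step 2: q^n = 3^9 = 19683.
Step 3: Hamming bound ⌊q^n / V_q(n,t)⌋ = ⌊19683/19⌋ = 1035.
Step 4: Compare |C| = 701 to 1035: satisfied.
The claimed |C| lies below the Hamming bound.


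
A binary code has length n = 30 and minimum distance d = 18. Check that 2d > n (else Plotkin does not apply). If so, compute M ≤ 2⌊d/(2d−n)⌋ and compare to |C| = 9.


Plotkin bound M ≤ 6; given |C| = 9 > bound (violated).

Check applicability: 2d = 36, n = 30.
2d − n = 6 > 0, so Plotkin applies.
Compute d/(2d−n) = 18/6 ≈ 3.0000.
⌊d/(2d−n)⌋ = 3.
Plotkin bound: M ≤ 2·3 = 6.
Given |C| = 9, check: VIOLATED.
This |C| is above the Plotkin bound, so no binary code with n = 30, d = 18 and 9 codewords exists.


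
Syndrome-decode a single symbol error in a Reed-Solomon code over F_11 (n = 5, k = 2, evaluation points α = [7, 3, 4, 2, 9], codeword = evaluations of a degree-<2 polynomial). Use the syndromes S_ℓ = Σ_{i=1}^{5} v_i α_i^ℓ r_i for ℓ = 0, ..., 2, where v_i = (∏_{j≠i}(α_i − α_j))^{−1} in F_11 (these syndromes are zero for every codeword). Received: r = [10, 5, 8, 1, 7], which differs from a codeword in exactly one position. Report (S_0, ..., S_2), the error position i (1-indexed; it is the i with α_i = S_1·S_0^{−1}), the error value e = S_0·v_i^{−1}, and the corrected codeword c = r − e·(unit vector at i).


S = (4, 5, 9), error at position 3, error magnitude e = 10, c = [10, 5, 9, 1, 7].

Step 1: column multipliers v_i = (∏_{j≠i}(α_i − α_j))^{−1} mod 11.
  i = 1 (α = 7): (7−3)(7−4)(7−2)(7−9) = 4·3·5·(−2) = −120 ≡ 1, so v_1 = 1^{−1} = 1 (mod 11).
  i = 2 (α = 3): (3−7)(3−4)(3−2)(3−9) = (−4)·(−1)·1·(−6) = −24 ≡ 9, so v_2 = 9^{−1} = 5 (mod 11).
  i = 3 (α = 4): (4−7)(4−3)(4−2)(4−9) = (−3)·1·2·(−5) = 30 ≡ 8, so v_3 = 8^{−1} = 7 (mod 11).
  i = 4 (α = 2): (2−7)(2−3)(2−4)(2−9) = (−5)·(−1)·(−2)·(−7) = 70 ≡ 4, so v_4 = 4^{−1} = 3 (mod 11).
  i = 5 (α = 9): (9−7)(9−3)(9−4)(9−2) = 2·6·5·7 = 420 ≡ 2, so v_5 = 2^{−1} = 6 (mod 11).
  v = [1, 5, 7, 3, 6].
Step 2: syndromes of r = [10, 5, 8, 1, 7] (all sums mod 11).
  S_0 = Σ v_i r_i = 1·10 + 5·5 + 7·8 + 3·1 + 6·7 = 136 ≡ 4.
  S_1 = Σ v_i α_i r_i = 1·7·10 + 5·3·5 + 7·4·8 + 3·2·1 + 6·9·7 = 753 ≡ 5.
  α_i^2 mod 11 = [5, 9, 5, 4, 4].
  S_2 = Σ v_i α_i^2 r_i = 1·5·10 + 5·9·5 + 7·5·8 + 3·4·1 + 6·4·7 = 735 ≡ 9.
  S = (4, 5, 9) ≠ 0, so r is not a codeword (an error is present).
Step 3: locate the error. For a single error e at position i, S_ℓ = v_i·e·α_i^ℓ, so α_err = S_1/S_0.
  S_0^{−1} = 4^{−1} = 3 (mod 11), so α_err = 5·3 = 15 ≡ 4 = α_3. Error position i = 3.
  Consistency check: S_2/S_1 = 9·9 = 81 ≡ 4 = α_err ✓ (single-error assumption holds).
Step 4: error magnitude e = S_0/v_3 = S_0·∏_{j≠3}(α_3 − α_j) = 4·8 = 32 ≡ 10 (mod 11).
Step 5: correct position 3: c_3 = r_3 − e = 8 − 10 ≡ 9 (mod 11). Hence c = [10, 5, 9, 1, 7].
  Check: interpolating c through the α_i gives m(x) = 4 + 4·x (degree < 2) with m(α_i) = c_i for every i, so c is indeed a codeword.


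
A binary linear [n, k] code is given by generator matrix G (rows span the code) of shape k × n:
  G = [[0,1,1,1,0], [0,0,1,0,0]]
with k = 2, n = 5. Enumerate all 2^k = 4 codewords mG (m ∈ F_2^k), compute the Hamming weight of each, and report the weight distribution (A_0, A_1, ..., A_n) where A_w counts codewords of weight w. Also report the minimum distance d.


Weight distribution: A_0 = 1, A_1 = 1, A_2 = 1, A_3 = 1. Minimum distance d = 1.

Enumerate all 2^2 = 4 messages m ∈ F_2^2.
For each, compute codeword c = mG in F_2^5, then tally its weight.
  m = 00 → c = 00000, weight = 0.
  m = 10 → c = 01110, weight = 3.
  m = 01 → c = 00100, weight = 1.
  m = 11 → c = 01010, weight = 2.
Tally weights:
  weight 0: 1 codewords.
  weight 1: 1 codewords.
  weight 2: 1 codewords.
  weight 3: 1 codewords.
Minimum distance d = smallest w > 0 with A_w > 0 = 1.
Sanity: Σ A_w = 4 = 2^2 = 4 ✓.


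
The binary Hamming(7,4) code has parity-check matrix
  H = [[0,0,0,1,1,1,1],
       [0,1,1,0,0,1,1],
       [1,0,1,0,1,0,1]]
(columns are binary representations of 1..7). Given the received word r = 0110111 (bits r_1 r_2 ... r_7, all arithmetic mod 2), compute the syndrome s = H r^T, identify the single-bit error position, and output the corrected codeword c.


s = (1, 0, 1)^T, error position = 5, corrected codeword c = 0110011

Compute s = H r^T mod 2 one row at a time:
  s_1 = 0 + 1 + 1 + 1 = 3 ≡ 1 (mod 2).
  s_2 = 1 + 1 + 1 + 1 = 4 ≡ 0 (mod 2).
  s_3 = 0 + 1 + 1 + 1 = 3 ≡ 1 (mod 2).
s = (1, 0, 1)^T — this equals column 5 of H (binary 101), so error is at position 5.
Correct: flip bit 5 of r = 0110111 to get c = 0110011.


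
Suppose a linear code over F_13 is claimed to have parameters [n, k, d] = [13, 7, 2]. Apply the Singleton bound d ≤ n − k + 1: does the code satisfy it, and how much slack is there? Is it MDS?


Singleton RHS = n − k + 1 = 7, slack = 5, bound satisfied, not MDS.

Singleton bound: d ≤ n − k + 1.
Here n = 13, k = 7, so n − k + 1 = 7.
Given d = 2, check d ≤ 7: YES.
Slack = (n − k + 1) − d = 5.
The code is NOT MDS (slack = 5 > 0).
Description: the claimed parameters are [13, 7, 2]_13; such a code would be non-MDS.


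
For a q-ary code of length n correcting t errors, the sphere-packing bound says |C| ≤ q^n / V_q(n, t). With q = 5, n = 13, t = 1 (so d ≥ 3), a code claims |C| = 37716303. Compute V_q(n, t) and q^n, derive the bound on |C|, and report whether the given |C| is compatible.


V_q(n, t) = 53, q^n = 1220703125, Hamming bound = 23032134, |C| = 37716303 > bound (violated).

Step 1: Compute V_q(n, t) = Σ_{j=0}^1 C(n, j) (q−1)^j.
  j = 0: C(13,0)·(4)^0 = 1·1 = 1.
  j = 1: C(13,1)·(4)^1 = 13·4 = 52.
  V_q(n, t) = 1 + 52 = 53.
Step 2: q^n = 5^13 = 1220703125.
Step 3: Hamming bound ⌊q^n / V_q(n,t)⌋ = ⌊1220703125/53⌋ = 23032134.
Step 4: Compare |C| = 37716303 to 23032134: violated.
The claimed |C| lies above the Hamming bound, so no 5-ary code of length 13 with d ≥ 3 can have 37716303 codewords.


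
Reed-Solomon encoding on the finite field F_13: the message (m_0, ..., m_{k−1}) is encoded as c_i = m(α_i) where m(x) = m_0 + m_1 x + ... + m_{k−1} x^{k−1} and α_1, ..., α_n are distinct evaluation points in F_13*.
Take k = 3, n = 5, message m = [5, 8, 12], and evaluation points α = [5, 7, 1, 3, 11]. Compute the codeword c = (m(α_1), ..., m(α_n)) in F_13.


c = [7, 12, 12, 7, 11]

Message polynomial: m(x) = 5 + 8·x + 12·x^2 (mod 13).
For each evaluation point α_i, compute m(α_i) mod 13:
  α_1 = 5: Horner steps 12 → 3 → 7, so m(5) = 7.
  α_2 = 7: Horner steps 12 → 1 → 12, so m(7) = 12.
  α_3 = 1: Horner steps 12 → 7 → 12, so m(1) = 12.
  α_4 = 3: Horner steps 12 → 5 → 7, so m(3) = 7.
  α_5 = 11: Horner steps 12 → 10 → 11, so m(11) = 11.
Codeword c = [7, 12, 12, 7, 11] ∈ F_13^5.


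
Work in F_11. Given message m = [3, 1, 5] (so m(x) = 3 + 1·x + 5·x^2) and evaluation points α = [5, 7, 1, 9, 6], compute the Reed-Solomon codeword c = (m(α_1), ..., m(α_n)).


c = [1, 2, 9, 10, 2]

Message polynomial: m(x) = 3 + 1·x + 5·x^2 (mod 11).
For each evaluation point α_i, compute m(α_i) mod 11:
  α_1 = 5: Horner steps 5 → 4 → 1, so m(5) = 1.
  α_2 = 7: Horner steps 5 → 3 → 2, so m(7) = 2.
  α_3 = 1: Horner steps 5 → 6 → 9, so m(1) = 9.
  α_4 = 9: Horner steps 5 → 2 → 10, so m(9) = 10.
  α_5 = 6: Horner steps 5 → 9 → 2, so m(6) = 2.
Codeword c = [1, 2, 9, 10, 2] ∈ F_11^5.


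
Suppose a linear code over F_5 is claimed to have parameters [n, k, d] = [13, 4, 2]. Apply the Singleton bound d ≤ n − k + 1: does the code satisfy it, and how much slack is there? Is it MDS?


Singleton RHS = n − k + 1 = 10, slack = 8, bound satisfied, not MDS.

Singleton bound: d ≤ n − k + 1.
Here n = 13, k = 4, so n − k + 1 = 10.
Given d = 2, check d ≤ 10: YES.
Slack = (n − k + 1) − d = 8.
The code is NOT MDS (slack = 8 > 0).
Description: the claimed parameters are [13, 4, 2]_5; such a code would be non-MDS.


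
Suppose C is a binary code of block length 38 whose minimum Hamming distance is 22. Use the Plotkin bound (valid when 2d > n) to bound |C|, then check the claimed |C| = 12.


Plotkin bound M ≤ 6; given |C| = 12 > bound (violated).

Check applicability: 2d = 44, n = 38.
2d − n = 6 > 0, so Plotkin applies.
Compute d/(2d−n) = 22/6 ≈ 3.6667.
⌊d/(2d−n)⌋ = 3.
Plotkin bound: M ≤ 2·3 = 6.
Given |C| = 12, check: VIOLATED.
This |C| is above the Plotkin bound, so no binary code with n = 38, d = 22 and 12 codewords exists.


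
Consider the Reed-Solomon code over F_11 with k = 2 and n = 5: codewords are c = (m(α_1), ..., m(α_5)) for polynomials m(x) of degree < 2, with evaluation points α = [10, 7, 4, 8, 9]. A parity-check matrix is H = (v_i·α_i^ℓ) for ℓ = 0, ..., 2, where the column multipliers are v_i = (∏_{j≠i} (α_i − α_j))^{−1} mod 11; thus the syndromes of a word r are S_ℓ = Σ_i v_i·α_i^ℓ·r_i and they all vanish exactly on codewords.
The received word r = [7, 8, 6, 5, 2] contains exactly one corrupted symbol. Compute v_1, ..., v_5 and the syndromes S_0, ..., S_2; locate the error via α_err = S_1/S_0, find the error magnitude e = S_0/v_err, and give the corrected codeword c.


S = (10, 1, 10), error at position 1, error magnitude e = 8, c = [10, 8, 6, 5, 2].

Step 1: column multipliers v_i = (∏_{j≠i}(α_i − α_j))^{−1} mod 11.
  i = 1 (α = 10): (10−7)(10−4)(10−8)(10−9) = 3·6·2·1 = 36 ≡ 3, so v_1 = 3^{−1} = 4 (mod 11).
  i = 2 (α = 7): (7−10)(7−4)(7−8)(7−9) = (−3)·3·(−1)·(−2) = −18 ≡ 4, so v_2 = 4^{−1} = 3 (mod 11).
  i = 3 (α = 4): (4−10)(4−7)(4−8)(4−9) = (−6)·(−3)·(−4)·(−5) = 360 ≡ 8, so v_3 = 8^{−1} = 7 (mod 11).
  i = 4 (α = 8): (8−10)(8−7)(8−4)(8−9) = (−2)·1·4·(−1) = 8 ≡ 8, so v_4 = 8^{−1} = 7 (mod 11).
  i = 5 (α = 9): (9−10)(9−7)(9−4)(9−8) = (−1)·2·5·1 = −10 ≡ 1, so v_5 = 1^{−1} = 1 (mod 11).
  v = [4, 3, 7, 7, 1].
Step 2: syndromes of r = [7, 8, 6, 5, 2] (all sums mod 11).
  S_0 = Σ v_i r_i = 4·7 + 3·8 + 7·6 + 7·5 + 1·2 = 131 ≡ 10.
  S_1 = Σ v_i α_i r_i = 4·10·7 + 3·7·8 + 7·4·6 + 7·8·5 + 1·9·2 = 914 ≡ 1.
  α_i^2 mod 11 = [1, 5, 5, 9, 4].
  S_2 = Σ v_i α_i^2 r_i = 4·1·7 + 3·5·8 + 7·5·6 + 7·9·5 + 1·4·2 = 681 ≡ 10.
  S = (10, 1, 10) ≠ 0, so r is not a codeword (an error is present).
Step 3: locate the error. For a single error e at position i, S_ℓ = v_i·e·α_i^ℓ, so α_err = S_1/S_0.
  S_0^{−1} = 10^{−1} = 10 (mod 11), so α_err = 1·10 = 10 ≡ 10 = α_1. Error position i = 1.
  Consistency check: S_2/S_1 = 10·1 = 10 ≡ 10 = α_err ✓ (single-error assumption holds).
Step 4: error magnitude e = S_0/v_1 = S_0·∏_{j≠1}(α_1 − α_j) = 10·3 = 30 ≡ 8 (mod 11).
Step 5: correct position 1: c_1 = r_1 − e = 7 − 8 ≡ 10 (mod 11). Hence c = [10, 8, 6, 5, 2].
  Check: interpolating c through the α_i gives m(x) = 7 + 8·x (degree < 2) with m(α_i) = c_i for every i, so c is indeed a codeword.


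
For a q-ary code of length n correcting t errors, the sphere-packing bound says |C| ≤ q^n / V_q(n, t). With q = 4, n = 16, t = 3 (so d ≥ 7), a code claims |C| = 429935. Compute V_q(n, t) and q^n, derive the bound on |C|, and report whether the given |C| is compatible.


V_q(n, t) = 16249, q^n = 4294967296, Hamming bound = 264321, |C| = 429935 > bound (violated).

Step 1: Compute V_q(n, t) = Σ_{j=0}^3 C(n, j) (q−1)^j.
  j = 0: C(16,0)·(3)^0 = 1·1 = 1.
  j = 1: C(16,1)·(3)^1 = 16·3 = 48.
  j = 2: C(16,2)·(3)^2 = 120·9 = 1080.
  j = 3: C(16,3)·(3)^3 = 560·27 = 15120.
  V_q(n, t) = 1 + 48 + 1080 + 15120 = 16249.
Step 2: q^n = 4^16 = 4294967296.
Step 3: Hamming bound ⌊q^n / V_q(n,t)⌋ = ⌊4294967296/16249⌋ = 264321.
Step 4: Compare |C| = 429935 to 264321: violated.
The claimed |C| lies above the Hamming bound, so no 4-ary code of length 16 with d ≥ 7 can have 429935 codewords.


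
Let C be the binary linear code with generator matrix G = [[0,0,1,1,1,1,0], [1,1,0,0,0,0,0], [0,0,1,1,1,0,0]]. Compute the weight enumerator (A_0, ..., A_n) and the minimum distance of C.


Weight distribution: A_0 = 1, A_1 = 1, A_2 = 1, A_3 = 2, A_4 = 1, A_5 = 1, A_6 = 1. Minimum distance d = 1.

Enumerate all 2^3 = 8 messages m ∈ F_2^3.
For each, compute codeword c = mG in F_2^7, then tally its weight.
  m = 000 → c = 0000000, weight = 0.
  m = 100 → c = 0011110, weight = 4.
  m = 010 → c = 1100000, weight = 2.
  m = 110 → c = 1111110, weight = 6.
  m = 001 → c = 0011100, weight = 3.
  m = 101 → c = 0000010, weight = 1.
  m = 011 → c = 1111100, weight = 5.
  m = 111 → c = 1100010, weight = 3.
Tally weights:
  weight 0: 1 codewords.
  weight 1: 1 codewords.
  weight 2: 1 codewords.
  weight 3: 2 codewords.
  weight 4: 1 codewords.
  weight 5: 1 codewords.
  weight 6: 1 codewords.
Minimum distance d = smallest w > 0 with A_w > 0 = 1.
Sanity: Σ A_w = 8 = 2^3 = 8 ✓.


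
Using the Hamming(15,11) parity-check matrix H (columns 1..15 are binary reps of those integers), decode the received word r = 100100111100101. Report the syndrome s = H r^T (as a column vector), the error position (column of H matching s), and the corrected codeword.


s = (1, 0, 1, 1)^T, error position = 11, corrected codeword c = 100100111110101

Compute s = H r^T mod 2 one row at a time:
  s_1 = 1 + 1 + 1 + 0 + 0 + 1 + 0 + 1 = 5 ≡ 1 (mod 2).
  s_2 = 1 + 0 + 0 + 1 + 0 + 1 + 0 + 1 = 4 ≡ 0 (mod 2).
  s_3 = 0 + 0 + 0 + 1 + 1 + 0 + 0 + 1 = 3 ≡ 1 (mod 2).
  s_4 = 1 + 0 + 0 + 1 + 1 + 0 + 1 + 1 = 5 ≡ 1 (mod 2).
s = (1, 0, 1, 1)^T — this equals column 11 of H (binary 1011), so error is at position 11.
Correct: flip bit 11 of r = 100100111100101 to get c = 100100111110101.


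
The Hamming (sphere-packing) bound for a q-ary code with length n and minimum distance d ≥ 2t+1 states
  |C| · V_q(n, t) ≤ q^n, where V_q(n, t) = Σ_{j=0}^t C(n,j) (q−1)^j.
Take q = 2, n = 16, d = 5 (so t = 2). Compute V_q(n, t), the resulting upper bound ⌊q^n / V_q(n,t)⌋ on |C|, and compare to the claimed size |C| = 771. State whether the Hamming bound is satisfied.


V_q(n, t) = 137, q^n = 65536, Hamming bound = 478, |C| = 771 > bound (violated).

Step 1: Compute V_q(n, t) = Σ_{j=0}^2 C(n, j) (q−1)^j.
  j = 0: C(16,0)·(1)^0 = 1·1 = 1.
  j = 1: C(16,1)·(1)^1 = 16·1 = 16.
  j = 2: C(16,2)·(1)^2 = 120·1 = 120.
  V_q(n, t) = 1 + 16 + 120 = 137.
Step 2: q^n = 2^16 = 65536.
Step 3: Hamming bound ⌊q^n / V_q(n,t)⌋ = ⌊65536/137⌋ = 478.
Step 4: Compare |C| = 771 to 478: violated.
The claimed |C| lies above the Hamming bound, so no 2-ary code of length 16 with d ≥ 5 can have 771 codewords.


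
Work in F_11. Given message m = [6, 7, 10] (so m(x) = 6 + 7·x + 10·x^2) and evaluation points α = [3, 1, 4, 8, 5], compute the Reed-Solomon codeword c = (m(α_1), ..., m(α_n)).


c = [7, 1, 7, 9, 5]

Message polynomial: m(x) = 6 + 7·x + 10·x^2 (mod 11).
For each evaluation point α_i, compute m(α_i) mod 11:
  α_1 = 3: Horner steps 10 → 4 → 7, so m(3) = 7.
  α_2 = 1: Horner steps 10 → 6 → 1, so m(1) = 1.
  α_3 = 4: Horner steps 10 → 3 → 7, so m(4) = 7.
  α_4 = 8: Horner steps 10 → 10 → 9, so m(8) = 9.
  α_5 = 5: Horner steps 10 → 2 → 5, so m(5) = 5.
Codeword c = [7, 1, 7, 9, 5] ∈ F_11^5.


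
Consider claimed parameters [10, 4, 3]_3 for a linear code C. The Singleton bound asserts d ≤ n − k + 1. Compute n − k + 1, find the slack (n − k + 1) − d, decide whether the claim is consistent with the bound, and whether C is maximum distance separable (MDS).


Singleton RHS = n − k + 1 = 7, slack = 4, bound satisfied, not MDS.

Singleton bound: d ≤ n − k + 1.
Here n = 10, k = 4, so n − k + 1 = 7.
Given d = 3, check d ≤ 7: YES.
Slack = (n − k + 1) − d = 4.
The code is NOT MDS (slack = 4 > 0).
Description: the claimed parameters are [10, 4, 3]_3; such a code would be non-MDS.
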